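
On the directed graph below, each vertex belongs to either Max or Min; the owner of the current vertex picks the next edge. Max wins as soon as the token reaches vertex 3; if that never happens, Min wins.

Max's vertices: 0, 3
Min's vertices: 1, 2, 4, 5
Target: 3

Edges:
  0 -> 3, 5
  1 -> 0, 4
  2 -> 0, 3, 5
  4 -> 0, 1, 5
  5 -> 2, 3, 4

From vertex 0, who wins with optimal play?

A0 = {3}
A1: add {0} — 0 (Max) has 0→3.
A2 = A1; e.g. 1 (Min) can still go to 4. Fixed point.
0 ∈ A1, so Max can force the target.

Max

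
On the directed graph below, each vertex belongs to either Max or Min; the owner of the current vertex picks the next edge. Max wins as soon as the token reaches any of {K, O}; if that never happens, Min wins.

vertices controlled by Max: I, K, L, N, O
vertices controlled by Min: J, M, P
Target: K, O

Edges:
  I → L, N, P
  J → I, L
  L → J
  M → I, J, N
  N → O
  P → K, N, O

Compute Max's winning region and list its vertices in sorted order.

A0 = {K, O}
A1: add {N} — N (Max) has N→O.
A2: add {I, P} — I (Max) has I→N; P (Min): all of {K, N, O} already in.
A3 = A2; e.g. J (Min) can still go to L. Fixed point.
Max's winning region = {I, K, N, O, P}.

I, K, N, O, P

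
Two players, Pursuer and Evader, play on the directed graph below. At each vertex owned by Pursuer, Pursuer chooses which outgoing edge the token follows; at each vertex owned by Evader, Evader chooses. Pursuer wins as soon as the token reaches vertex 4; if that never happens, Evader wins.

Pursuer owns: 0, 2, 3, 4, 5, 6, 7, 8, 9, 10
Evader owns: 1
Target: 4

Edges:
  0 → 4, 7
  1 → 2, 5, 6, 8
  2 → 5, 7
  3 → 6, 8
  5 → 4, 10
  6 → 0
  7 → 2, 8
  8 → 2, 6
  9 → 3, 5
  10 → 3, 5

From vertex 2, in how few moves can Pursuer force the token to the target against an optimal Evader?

2

A0 = {4}
A1: add {0, 5} — 0 (Pursuer) has 0→4; 5 (Pursuer) has 5→4.
A2: add {2, 6, 9, 10} — 2 (Pursuer) has 2→5; 6 (Pursuer) has 6→0; 9 (Pursuer) has 9→5; 10 (Pursuer) has 10→5.
2 enters the attractor at level 2, so Pursuer can force the target in 2 moves from there.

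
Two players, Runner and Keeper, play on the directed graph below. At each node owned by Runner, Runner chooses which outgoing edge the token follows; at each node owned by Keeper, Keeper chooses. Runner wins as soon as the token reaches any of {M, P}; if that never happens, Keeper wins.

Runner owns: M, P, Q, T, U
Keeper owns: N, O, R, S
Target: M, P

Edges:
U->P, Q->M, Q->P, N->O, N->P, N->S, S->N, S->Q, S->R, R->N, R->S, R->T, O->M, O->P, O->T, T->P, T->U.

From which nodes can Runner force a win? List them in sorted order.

M, O, P, Q, T, U

A0 = {M, P}
A1: add {Q, T, U} — Q (Runner) has Q→M; T (Runner) has T→P; U (Runner) has U→P.
A2: add {O} — O (Keeper): all of {M, P, T} already in.
A3 = A2; e.g. N (Keeper) can still go to S. Fixed point.
Runner's winning region = {M, O, P, Q, T, U}.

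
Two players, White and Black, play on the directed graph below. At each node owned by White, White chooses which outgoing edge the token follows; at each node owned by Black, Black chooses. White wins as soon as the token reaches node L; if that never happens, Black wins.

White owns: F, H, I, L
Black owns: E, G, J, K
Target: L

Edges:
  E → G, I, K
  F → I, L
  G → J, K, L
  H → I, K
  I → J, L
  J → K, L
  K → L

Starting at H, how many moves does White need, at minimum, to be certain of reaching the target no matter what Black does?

2

A0 = {L}
A1: add {F, I, K} — F (White) has F→L; I (White) has I→L; K (Black): all of {L} already in.
A2: add {H, J} — H (White) has H→I; J (Black): all of {K, L} already in.
H enters the attractor at level 2, so White can force the target in 2 moves from there.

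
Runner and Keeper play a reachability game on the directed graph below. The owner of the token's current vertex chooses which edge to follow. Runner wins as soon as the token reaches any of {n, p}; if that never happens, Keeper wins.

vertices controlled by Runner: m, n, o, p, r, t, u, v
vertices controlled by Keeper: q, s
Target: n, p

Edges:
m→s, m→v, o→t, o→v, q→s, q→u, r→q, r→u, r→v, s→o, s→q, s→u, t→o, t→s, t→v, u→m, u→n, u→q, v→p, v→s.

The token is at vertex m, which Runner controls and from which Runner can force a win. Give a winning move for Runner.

v

A0 = {n, p}
A1: add {u, v} — u (Runner) has u→n; v (Runner) has v→p.
A2: add {m, o, r, t} — m (Runner) has m→v; o (Runner) has o→v; r (Runner) has r→u; t (Runner) has t→v.
A3 = A2; e.g. q (Keeper) can still go to s. Fixed point.
From m, successor v is in the attractor (rank 1); the other successor s is not.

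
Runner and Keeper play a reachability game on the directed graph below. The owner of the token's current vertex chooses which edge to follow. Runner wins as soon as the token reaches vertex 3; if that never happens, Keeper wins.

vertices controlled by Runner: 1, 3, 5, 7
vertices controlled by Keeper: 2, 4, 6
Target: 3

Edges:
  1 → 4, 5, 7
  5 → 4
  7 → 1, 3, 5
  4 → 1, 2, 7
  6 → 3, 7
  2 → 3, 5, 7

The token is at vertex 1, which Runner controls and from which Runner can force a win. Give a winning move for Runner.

A0 = {3}
A1: add {7} — 7 (Runner) has 7→3.
A2: add {1, 6} — 1 (Runner) has 1→7; 6 (Keeper): all of {3, 7} already in.
A3 = A2; e.g. 2 (Keeper) can still go to 5. Fixed point.
From 1, successor 7 is in the attractor (rank 1); the other successors 4, 5 are not.

7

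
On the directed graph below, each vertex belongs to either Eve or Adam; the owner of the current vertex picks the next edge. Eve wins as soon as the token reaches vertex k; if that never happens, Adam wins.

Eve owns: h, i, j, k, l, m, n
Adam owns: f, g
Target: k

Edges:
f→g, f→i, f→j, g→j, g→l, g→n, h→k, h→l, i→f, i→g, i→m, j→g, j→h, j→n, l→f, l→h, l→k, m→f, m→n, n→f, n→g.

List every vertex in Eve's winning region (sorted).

h, j, k, l

A0 = {k}
A1: add {h, l} — h (Eve) has h→k; l (Eve) has l→k.
A2: add {j} — j (Eve) has j→h.
A3 = A2; e.g. f (Adam) can still go to g. Fixed point.
Eve's winning region = {h, j, k, l}.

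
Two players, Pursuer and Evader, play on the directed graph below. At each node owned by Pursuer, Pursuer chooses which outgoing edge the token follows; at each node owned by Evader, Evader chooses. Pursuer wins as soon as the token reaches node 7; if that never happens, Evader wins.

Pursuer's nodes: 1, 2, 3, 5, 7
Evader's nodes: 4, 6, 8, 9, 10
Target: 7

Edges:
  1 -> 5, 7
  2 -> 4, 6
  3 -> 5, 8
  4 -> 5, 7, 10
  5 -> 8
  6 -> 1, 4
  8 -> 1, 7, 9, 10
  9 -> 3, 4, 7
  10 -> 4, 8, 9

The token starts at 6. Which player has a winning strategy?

Evader

A0 = {7}
A1: add {1} — 1 (Pursuer) has 1→7.
A2 = A1; e.g. 2 (Pursuer) has no edge into A1. Fixed point.
6 never enters the attractor, so Evader can avoid the target forever.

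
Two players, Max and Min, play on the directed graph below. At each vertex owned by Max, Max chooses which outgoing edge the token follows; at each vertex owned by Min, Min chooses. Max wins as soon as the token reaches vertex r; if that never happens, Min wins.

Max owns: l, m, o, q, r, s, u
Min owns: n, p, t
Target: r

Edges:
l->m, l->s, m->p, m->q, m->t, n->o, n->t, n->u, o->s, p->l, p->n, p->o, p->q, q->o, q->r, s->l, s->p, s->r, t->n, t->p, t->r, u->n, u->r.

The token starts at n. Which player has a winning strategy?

Min

A0 = {r}
A1: add {q, s, u} — q (Max) has q→r; s (Max) has s→r; u (Max) has u→r.
A2: add {l, m, o} — l (Max) has l→s; m (Max) has m→q; o (Max) has o→s.
A3 = A2; e.g. n (Min) can still go to t. Fixed point.
n never enters the attractor, so Min can avoid the target forever.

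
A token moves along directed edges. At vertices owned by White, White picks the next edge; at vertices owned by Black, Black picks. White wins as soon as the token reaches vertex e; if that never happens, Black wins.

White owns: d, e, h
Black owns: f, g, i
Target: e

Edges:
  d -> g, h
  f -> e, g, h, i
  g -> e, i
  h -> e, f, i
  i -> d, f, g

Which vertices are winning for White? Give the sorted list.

d, e, h

A0 = {e}
A1: add {h} — h (White) has h→e.
A2: add {d} — d (White) has d→h.
A3 = A2; e.g. f (Black) can still go to g. Fixed point.
White's winning region = {d, e, h}.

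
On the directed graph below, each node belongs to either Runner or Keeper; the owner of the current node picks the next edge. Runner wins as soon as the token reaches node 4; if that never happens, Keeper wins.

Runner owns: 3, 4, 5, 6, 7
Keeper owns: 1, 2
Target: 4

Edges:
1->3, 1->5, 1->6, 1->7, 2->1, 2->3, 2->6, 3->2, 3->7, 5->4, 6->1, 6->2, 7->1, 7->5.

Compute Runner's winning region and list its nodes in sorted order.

A0 = {4}
A1: add {5} — 5 (Runner) has 5→4.
A2: add {7} — 7 (Runner) has 7→5.
A3: add {3} — 3 (Runner) has 3→7.
A4 = A3; e.g. 1 (Keeper) can still go to 6. Fixed point.
Runner's winning region = {3, 4, 5, 7}.

3, 4, 5, 7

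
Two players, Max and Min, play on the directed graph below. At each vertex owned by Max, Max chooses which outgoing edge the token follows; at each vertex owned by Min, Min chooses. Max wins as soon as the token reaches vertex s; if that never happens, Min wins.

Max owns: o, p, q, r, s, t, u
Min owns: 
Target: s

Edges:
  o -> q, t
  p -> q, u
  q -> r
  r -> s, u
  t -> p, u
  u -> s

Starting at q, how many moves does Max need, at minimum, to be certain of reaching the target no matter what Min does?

A0 = {s}
A1: add {r, u} — r (Max) has r→s; u (Max) has u→s.
A2: add {p, q, t} — p (Max) has p→u; q (Max) has q→r; t (Max) has t→u.
q enters the attractor at level 2, so Max can force the target in 2 moves from there.

2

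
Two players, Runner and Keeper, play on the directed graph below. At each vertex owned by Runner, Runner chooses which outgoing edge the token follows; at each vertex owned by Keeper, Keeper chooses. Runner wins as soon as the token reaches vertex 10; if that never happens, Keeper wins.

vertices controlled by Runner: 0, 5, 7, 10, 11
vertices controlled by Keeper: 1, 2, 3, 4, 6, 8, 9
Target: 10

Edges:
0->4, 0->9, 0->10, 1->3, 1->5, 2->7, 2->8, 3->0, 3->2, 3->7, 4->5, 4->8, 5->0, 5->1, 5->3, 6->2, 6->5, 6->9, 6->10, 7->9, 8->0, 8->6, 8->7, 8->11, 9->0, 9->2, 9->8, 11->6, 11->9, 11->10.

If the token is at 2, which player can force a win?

A0 = {10}
A1: add {0, 11} — 0 (Runner) has 0→10; 11 (Runner) has 11→10.
A2: add {5} — 5 (Runner) has 5→0.
A3 = A2; e.g. 1 (Keeper) can still go to 3. Fixed point.
2 never enters the attractor, so Keeper can avoid the target forever.

Keeper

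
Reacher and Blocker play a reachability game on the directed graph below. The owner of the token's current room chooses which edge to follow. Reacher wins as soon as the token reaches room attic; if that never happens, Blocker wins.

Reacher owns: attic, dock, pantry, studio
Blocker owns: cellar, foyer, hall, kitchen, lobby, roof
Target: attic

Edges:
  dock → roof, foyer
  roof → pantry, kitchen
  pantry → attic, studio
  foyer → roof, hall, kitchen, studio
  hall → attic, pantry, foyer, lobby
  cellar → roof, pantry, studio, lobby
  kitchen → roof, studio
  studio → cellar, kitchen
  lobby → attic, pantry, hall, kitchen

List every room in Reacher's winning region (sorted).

A0 = {attic}
A1: add {pantry} — pantry (Reacher) has pantry→attic.
A2 = A1; e.g. dock (Reacher) has no edge into A1. Fixed point.
Reacher's winning region = {attic, pantry}.

attic, pantry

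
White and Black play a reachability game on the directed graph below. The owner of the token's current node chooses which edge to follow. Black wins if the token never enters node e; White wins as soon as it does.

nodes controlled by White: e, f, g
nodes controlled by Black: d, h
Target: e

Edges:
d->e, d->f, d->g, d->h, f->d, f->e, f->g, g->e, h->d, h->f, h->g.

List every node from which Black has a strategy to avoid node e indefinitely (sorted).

A0 = {e}
A1: add {f, g} — f (White) has f→e; g (White) has g→e.
A2 = A1; e.g. d (Black) can still go to h. Fixed point.
White's attractor = {e, f, g}; Black avoids the target exactly from the complement.

d, h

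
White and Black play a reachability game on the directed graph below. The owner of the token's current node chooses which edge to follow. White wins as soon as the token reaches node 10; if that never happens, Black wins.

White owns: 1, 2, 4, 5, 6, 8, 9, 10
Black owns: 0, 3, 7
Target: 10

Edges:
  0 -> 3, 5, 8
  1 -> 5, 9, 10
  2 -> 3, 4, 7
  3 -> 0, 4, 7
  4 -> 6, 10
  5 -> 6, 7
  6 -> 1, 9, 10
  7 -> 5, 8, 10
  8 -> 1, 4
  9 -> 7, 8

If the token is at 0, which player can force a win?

Black

A0 = {10}
A1: add {1, 4, 6} — 1 (White) has 1→10; 4 (White) has 4→10; 6 (White) has 6→10.
A2: add {2, 5, 8} — 2 (White) has 2→4; 5 (White) has 5→6; 8 (White) has 8→1.
A3: add {7, 9} — 7 (Black): all of {5, 8, 10} already in; 9 (White) has 9→8.
A4 = A3; e.g. 0 (Black) can still go to 3. Fixed point.
0 never enters the attractor, so Black can avoid the target forever.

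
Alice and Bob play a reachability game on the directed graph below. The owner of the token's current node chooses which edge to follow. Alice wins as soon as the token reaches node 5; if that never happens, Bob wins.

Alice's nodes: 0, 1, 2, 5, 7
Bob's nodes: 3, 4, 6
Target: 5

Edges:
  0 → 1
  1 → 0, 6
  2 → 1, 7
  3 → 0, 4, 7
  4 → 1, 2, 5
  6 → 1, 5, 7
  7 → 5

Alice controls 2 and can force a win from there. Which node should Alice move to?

7

A0 = {5}
A1: add {7} — 7 (Alice) has 7→5.
A2: add {2} — 2 (Alice) has 2→7.
A3 = A2; e.g. 0 (Alice) has no edge into A2. Fixed point.
From 2, successor 7 is in the attractor (rank 1); the other successor 1 is not.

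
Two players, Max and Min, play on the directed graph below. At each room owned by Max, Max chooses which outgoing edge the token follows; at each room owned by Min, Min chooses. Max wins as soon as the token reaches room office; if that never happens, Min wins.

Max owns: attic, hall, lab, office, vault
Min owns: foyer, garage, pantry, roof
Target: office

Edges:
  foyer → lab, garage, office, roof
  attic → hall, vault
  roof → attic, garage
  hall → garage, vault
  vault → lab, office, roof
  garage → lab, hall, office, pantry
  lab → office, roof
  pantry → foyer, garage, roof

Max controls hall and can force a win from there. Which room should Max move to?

A0 = {office}
A1: add {lab, vault} — lab (Max) has lab→office; vault (Max) has vault→office.
A2: add {attic, hall} — attic (Max) has attic→vault; hall (Max) has hall→vault.
A3 = A2; e.g. foyer (Min) can still go to garage. Fixed point.
From hall, successor vault is in the attractor (rank 1); the other successor garage is not.

vault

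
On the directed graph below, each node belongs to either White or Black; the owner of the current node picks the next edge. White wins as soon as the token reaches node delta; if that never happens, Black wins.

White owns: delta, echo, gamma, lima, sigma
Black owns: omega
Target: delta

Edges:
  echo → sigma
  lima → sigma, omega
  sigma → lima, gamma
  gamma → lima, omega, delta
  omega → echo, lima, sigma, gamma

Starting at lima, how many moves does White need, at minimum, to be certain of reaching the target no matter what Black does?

3

A0 = {delta}
A1: add {gamma} — gamma (White) has gamma→delta.
A2: add {sigma} — sigma (White) has sigma→gamma.
A3: add {echo, lima} — echo (White) has echo→sigma; lima (White) has lima→sigma.
lima enters the attractor at level 3, so White can force the target in 3 moves from there.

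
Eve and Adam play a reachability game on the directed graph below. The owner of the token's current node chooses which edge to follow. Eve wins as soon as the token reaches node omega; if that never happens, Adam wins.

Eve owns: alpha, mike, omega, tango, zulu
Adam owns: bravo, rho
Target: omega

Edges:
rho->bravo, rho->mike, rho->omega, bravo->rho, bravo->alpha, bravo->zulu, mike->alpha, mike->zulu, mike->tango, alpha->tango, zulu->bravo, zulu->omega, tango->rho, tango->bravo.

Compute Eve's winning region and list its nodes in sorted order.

mike, omega, zulu

A0 = {omega}
A1: add {zulu} — zulu (Eve) has zulu→omega.
A2: add {mike} — mike (Eve) has mike→zulu.
A3 = A2; e.g. rho (Adam) can still go to bravo. Fixed point.
Eve's winning region = {mike, omega, zulu}.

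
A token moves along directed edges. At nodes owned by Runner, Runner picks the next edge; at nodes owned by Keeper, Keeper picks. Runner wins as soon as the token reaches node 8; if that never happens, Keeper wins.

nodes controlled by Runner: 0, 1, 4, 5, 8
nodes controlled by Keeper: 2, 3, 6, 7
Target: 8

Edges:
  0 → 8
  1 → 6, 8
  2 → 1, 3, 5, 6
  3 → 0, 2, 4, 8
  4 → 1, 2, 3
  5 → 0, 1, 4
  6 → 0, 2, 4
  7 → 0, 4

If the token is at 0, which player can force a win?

A0 = {8}
A1: add {0, 1} — 0 (Runner) has 0→8; 1 (Runner) has 1→8.
0 ∈ A1, so Runner can force the target.

Runner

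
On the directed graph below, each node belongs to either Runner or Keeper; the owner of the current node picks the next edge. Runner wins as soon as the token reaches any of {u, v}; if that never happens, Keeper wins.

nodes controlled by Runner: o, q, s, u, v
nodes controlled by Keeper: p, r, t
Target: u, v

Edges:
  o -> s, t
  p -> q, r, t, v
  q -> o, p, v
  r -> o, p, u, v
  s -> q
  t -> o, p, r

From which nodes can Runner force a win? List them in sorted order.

o, q, s, u, v

A0 = {u, v}
A1: add {q} — q (Runner) has q→v.
A2: add {s} — s (Runner) has s→q.
A3: add {o} — o (Runner) has o→s.
A4 = A3; e.g. p (Keeper) can still go to r. Fixed point.
Runner's winning region = {o, q, s, u, v}.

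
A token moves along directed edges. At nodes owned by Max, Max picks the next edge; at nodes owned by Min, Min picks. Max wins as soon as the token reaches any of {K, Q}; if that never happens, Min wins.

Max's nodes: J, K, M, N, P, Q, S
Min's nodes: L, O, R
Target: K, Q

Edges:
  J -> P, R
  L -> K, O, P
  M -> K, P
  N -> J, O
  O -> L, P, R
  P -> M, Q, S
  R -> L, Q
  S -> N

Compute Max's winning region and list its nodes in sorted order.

J, K, M, N, P, Q, S

A0 = {K, Q}
A1: add {M, P} — M (Max) has M→K; P (Max) has P→Q.
A2: add {J} — J (Max) has J→P.
A3: add {N} — N (Max) has N→J.
A4: add {S} — S (Max) has S→N.
A5 = A4; e.g. L (Min) can still go to O. Fixed point.
Max's winning region = {J, K, M, N, P, Q, S}.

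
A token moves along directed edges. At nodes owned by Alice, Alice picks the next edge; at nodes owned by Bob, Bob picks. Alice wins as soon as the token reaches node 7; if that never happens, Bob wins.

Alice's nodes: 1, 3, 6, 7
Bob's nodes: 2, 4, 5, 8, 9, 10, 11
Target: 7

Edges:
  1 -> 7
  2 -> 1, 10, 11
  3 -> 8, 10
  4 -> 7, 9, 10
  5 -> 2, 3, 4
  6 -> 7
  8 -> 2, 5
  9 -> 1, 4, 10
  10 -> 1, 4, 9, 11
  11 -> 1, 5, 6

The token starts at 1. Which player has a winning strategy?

A0 = {7}
A1: add {1, 6} — 1 (Alice) has 1→7; 6 (Alice) has 6→7.
A2 = A1; e.g. 2 (Bob) can still go to 10. Fixed point.
1 ∈ A1, so Alice can force the target.

Alice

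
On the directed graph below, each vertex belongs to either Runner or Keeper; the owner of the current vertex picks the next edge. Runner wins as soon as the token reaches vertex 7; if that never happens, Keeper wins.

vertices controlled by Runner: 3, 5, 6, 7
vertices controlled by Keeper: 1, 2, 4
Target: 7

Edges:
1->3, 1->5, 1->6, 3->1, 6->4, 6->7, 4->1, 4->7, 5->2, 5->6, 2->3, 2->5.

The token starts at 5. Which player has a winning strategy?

Runner

A0 = {7}
A1: add {6} — 6 (Runner) has 6→7.
A2: add {5} — 5 (Runner) has 5→6.
A3 = A2; e.g. 1 (Keeper) can still go to 3. Fixed point.
5 ∈ A2, so Runner can force the target.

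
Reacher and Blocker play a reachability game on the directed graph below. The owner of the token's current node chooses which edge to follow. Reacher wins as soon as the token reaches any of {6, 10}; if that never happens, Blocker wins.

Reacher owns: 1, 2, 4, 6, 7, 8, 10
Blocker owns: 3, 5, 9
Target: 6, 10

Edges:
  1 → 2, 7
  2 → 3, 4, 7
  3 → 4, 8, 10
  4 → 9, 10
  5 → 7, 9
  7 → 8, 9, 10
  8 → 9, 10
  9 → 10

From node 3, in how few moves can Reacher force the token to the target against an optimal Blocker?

2

A0 = {6, 10}
A1: add {4, 7, 8, 9} — 4 (Reacher) has 4→10; 7 (Reacher) has 7→10; 8 (Reacher) has 8→10; 9 (Blocker): all of {10} already in.
A2: add {1, 2, 3, 5} — 1 (Reacher) has 1→7; 2 (Reacher) has 2→4; 3 (Blocker): all of {4, 8, 10} already in; 5 (Blocker): all of {7, 9} already in.
A2 = all vertices. Fixed point.
3 enters the attractor at level 2, so Reacher can force the target in 2 moves from there.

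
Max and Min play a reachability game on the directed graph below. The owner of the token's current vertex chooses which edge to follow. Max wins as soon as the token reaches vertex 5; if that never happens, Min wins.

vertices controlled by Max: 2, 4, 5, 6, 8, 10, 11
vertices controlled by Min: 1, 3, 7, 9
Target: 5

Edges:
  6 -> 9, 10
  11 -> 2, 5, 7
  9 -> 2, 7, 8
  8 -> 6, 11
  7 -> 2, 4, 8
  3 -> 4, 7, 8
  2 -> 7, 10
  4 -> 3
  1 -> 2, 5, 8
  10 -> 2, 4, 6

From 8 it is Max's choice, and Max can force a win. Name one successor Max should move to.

A0 = {5}
A1: add {11} — 11 (Max) has 11→5.
A2: add {8} — 8 (Max) has 8→11.
A3 = A2; e.g. 1 (Min) can still go to 2. Fixed point.
From 8, successor 11 is in the attractor (rank 1); the other successor 6 is not.

11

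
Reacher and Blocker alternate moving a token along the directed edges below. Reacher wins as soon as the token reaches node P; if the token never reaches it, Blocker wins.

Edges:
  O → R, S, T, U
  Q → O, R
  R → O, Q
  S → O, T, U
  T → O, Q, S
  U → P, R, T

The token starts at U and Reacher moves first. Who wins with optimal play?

Track states (vertex, player-to-move).
A0 = {(P,Reacher), (P,Blocker)}
A1: add {(U,Reacher)}.
(U,Reacher) ∈ A1 ⇒ Reacher forces the target.

Reacher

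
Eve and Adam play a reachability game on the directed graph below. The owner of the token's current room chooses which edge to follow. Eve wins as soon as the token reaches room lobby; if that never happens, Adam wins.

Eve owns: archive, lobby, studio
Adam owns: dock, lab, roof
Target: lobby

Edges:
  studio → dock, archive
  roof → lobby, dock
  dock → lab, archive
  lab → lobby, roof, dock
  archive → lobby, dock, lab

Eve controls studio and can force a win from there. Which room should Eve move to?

archive

A0 = {lobby}
A1: add {archive} — archive (Eve) has archive→lobby.
A2: add {studio} — studio (Eve) has studio→archive.
A3 = A2; e.g. roof (Adam) can still go to dock. Fixed point.
From studio, successor archive is in the attractor (rank 1); the other successor dock is not.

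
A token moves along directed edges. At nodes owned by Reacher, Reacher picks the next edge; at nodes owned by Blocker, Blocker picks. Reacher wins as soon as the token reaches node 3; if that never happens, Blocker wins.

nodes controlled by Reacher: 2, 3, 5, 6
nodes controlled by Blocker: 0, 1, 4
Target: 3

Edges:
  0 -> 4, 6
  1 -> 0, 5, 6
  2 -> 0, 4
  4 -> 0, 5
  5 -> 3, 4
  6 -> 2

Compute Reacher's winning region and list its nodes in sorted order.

A0 = {3}
A1: add {5} — 5 (Reacher) has 5→3.
A2 = A1; e.g. 0 (Blocker) can still go to 4. Fixed point.
Reacher's winning region = {3, 5}.

3, 5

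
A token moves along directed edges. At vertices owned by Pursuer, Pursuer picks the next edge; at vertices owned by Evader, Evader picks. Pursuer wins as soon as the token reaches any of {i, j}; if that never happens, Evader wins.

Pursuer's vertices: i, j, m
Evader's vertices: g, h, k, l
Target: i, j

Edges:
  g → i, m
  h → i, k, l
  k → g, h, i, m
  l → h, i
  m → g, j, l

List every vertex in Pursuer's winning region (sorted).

g, i, j, m

A0 = {i, j}
A1: add {m} — m (Pursuer) has m→j.
A2: add {g} — g (Evader): all of {i, m} already in.
A3 = A2; e.g. h (Evader) can still go to k. Fixed point.
Pursuer's winning region = {g, i, j, m}.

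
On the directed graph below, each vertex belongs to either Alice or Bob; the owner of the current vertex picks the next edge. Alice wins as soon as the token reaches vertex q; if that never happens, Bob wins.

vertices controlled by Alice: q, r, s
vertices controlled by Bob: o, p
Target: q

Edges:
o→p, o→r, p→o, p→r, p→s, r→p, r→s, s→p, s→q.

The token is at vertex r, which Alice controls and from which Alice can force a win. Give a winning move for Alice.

A0 = {q}
A1: add {s} — s (Alice) has s→q.
A2: add {r} — r (Alice) has r→s.
A3 = A2; e.g. o (Bob) can still go to p. Fixed point.
From r, successor s is in the attractor (rank 1); the other successor p is not.

s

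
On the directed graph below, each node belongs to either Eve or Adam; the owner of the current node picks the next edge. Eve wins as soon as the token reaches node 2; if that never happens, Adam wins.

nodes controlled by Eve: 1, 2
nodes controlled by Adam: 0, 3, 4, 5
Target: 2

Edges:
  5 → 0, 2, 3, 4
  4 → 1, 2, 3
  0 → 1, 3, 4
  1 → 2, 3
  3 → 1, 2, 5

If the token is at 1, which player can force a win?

Eve

A0 = {2}
A1: add {1} — 1 (Eve) has 1→2.
A2 = A1; e.g. 0 (Adam) can still go to 3. Fixed point.
1 ∈ A1, so Eve can force the target.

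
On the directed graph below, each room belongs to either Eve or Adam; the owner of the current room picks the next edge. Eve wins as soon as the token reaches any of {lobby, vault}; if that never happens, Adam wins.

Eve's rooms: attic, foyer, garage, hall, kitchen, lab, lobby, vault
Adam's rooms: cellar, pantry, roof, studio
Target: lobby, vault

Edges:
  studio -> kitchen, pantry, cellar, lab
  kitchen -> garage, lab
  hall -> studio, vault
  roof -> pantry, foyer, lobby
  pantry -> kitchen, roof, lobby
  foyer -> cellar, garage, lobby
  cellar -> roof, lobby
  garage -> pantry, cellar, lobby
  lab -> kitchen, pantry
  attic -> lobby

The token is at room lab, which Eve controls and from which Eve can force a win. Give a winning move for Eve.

A0 = {lobby, vault}
A1: add {attic, foyer, garage, hall} — hall (Eve) has hall→vault; foyer (Eve) has foyer→lobby; garage (Eve) has garage→lobby; attic (Eve) has attic→lobby.
A2: add {kitchen} — kitchen (Eve) has kitchen→garage.
A3: add {lab} — lab (Eve) has lab→kitchen.
A4 = A3; e.g. studio (Adam) can still go to pantry. Fixed point.
From lab, successor kitchen is in the attractor (rank 2); the other successor pantry is not.

kitchen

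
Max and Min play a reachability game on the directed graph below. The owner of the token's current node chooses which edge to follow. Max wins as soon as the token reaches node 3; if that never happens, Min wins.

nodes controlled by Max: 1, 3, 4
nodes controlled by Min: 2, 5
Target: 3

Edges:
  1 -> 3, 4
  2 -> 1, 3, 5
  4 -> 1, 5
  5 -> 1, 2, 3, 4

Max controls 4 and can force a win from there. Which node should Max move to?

A0 = {3}
A1: add {1} — 1 (Max) has 1→3.
A2: add {4} — 4 (Max) has 4→1.
A3 = A2; e.g. 2 (Min) can still go to 5. Fixed point.
From 4, successor 1 is in the attractor (rank 1); the other successor 5 is not.

1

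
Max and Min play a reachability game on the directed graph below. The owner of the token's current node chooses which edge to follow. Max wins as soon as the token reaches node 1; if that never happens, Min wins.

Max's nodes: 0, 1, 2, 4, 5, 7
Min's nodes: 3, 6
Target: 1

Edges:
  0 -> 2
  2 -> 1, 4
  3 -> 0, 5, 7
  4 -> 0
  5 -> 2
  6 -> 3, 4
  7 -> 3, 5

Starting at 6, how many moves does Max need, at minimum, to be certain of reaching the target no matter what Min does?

5

A0 = {1}
A1: add {2} — 2 (Max) has 2→1.
A2: add {0, 5} — 0 (Max) has 0→2; 5 (Max) has 5→2.
A3: add {4, 7} — 4 (Max) has 4→0; 7 (Max) has 7→5.
A4: add {3} — 3 (Min): all of {0, 5, 7} already in.
A5: add {6} — 6 (Min): all of {3, 4} already in.
A5 = all vertices. Fixed point.
6 enters the attractor at level 5, so Max can force the target in 5 moves from there.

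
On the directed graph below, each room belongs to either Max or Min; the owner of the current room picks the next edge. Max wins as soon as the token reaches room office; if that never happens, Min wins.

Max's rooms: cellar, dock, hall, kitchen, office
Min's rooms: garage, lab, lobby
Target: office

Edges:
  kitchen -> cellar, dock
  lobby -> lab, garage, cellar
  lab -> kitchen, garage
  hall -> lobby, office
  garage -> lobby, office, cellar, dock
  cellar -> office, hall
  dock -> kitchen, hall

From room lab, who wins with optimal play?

Min

A0 = {office}
A1: add {cellar, hall} — hall (Max) has hall→office; cellar (Max) has cellar→office.
A2: add {dock, kitchen} — kitchen (Max) has kitchen→cellar; dock (Max) has dock→hall.
A3 = A2; e.g. lobby (Min) can still go to lab. Fixed point.
lab never enters the attractor, so Min can avoid the target forever.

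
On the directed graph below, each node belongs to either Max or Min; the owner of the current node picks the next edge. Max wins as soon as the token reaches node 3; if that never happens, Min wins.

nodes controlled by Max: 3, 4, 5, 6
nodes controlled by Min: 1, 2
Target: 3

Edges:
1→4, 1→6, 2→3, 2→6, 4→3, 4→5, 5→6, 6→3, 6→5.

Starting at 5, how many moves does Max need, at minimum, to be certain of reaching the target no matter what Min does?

A0 = {3}
A1: add {4, 6} — 4 (Max) has 4→3; 6 (Max) has 6→3.
A2: add {1, 2, 5} — 1 (Min): all of {4, 6} already in; 2 (Min): all of {3, 6} already in; 5 (Max) has 5→6.
A2 = all vertices. Fixed point.
5 enters the attractor at level 2, so Max can force the target in 2 moves from there.

2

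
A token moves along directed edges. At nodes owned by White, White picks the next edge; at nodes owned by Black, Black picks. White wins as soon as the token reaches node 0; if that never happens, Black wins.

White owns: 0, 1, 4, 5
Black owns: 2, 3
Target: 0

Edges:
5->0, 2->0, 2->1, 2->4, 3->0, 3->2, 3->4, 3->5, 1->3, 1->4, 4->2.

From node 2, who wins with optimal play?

A0 = {0}
A1: add {5} — 5 (White) has 5→0.
A2 = A1; e.g. 1 (White) has no edge into A1. Fixed point.
2 never enters the attractor, so Black can avoid the target forever.

Black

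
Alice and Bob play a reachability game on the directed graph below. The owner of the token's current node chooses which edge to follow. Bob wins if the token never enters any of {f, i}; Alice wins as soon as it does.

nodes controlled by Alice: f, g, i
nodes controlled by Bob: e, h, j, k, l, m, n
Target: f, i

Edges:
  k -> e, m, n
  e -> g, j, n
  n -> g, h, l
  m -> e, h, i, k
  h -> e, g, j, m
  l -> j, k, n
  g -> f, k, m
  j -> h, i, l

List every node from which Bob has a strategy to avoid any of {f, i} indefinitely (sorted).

e, h, j, k, l, m, n

A0 = {f, i}
A1: add {g} — g (Alice) has g→f.
A2 = A1; e.g. e (Bob) can still go to j. Fixed point.
Alice's attractor = {f, g, i}; Bob avoids the target exactly from the complement.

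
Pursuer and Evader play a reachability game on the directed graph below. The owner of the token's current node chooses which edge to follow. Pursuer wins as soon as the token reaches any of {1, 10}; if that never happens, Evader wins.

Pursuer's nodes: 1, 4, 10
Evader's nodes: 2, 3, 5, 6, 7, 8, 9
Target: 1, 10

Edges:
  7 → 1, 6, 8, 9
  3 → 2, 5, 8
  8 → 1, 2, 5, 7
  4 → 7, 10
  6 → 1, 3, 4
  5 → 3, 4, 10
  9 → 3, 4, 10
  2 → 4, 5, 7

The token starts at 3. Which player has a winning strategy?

A0 = {1, 10}
A1: add {4} — 4 (Pursuer) has 4→10.
A2 = A1; e.g. 2 (Evader) can still go to 5. Fixed point.
3 never enters the attractor, so Evader can avoid the target forever.

Evader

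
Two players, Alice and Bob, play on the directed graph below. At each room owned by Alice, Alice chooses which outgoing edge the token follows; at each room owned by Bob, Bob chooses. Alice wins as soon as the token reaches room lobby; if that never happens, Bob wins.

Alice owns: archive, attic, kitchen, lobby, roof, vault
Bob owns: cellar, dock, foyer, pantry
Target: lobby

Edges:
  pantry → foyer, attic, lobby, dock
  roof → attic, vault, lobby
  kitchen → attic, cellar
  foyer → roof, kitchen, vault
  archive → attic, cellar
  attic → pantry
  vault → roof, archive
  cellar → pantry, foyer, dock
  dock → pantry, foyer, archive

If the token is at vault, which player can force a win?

A0 = {lobby}
A1: add {roof} — roof (Alice) has roof→lobby.
A2: add {vault} — vault (Alice) has vault→roof.
A3 = A2; e.g. pantry (Bob) can still go to foyer. Fixed point.
vault ∈ A2, so Alice can force the target.

Alice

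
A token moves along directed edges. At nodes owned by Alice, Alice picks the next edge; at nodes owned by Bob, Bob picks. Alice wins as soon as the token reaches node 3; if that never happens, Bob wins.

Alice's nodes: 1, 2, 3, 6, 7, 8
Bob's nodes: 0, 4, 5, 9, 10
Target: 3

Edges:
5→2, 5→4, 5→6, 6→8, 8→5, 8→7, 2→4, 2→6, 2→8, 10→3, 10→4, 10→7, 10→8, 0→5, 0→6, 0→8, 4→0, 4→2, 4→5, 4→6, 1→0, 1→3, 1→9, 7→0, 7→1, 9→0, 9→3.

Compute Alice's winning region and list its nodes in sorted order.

A0 = {3}
A1: add {1} — 1 (Alice) has 1→3.
A2: add {7} — 7 (Alice) has 7→1.
A3: add {8} — 8 (Alice) has 8→7.
A4: add {2, 6} — 2 (Alice) has 2→8; 6 (Alice) has 6→8.
A5 = A4; e.g. 0 (Bob) can still go to 5. Fixed point.
Alice's winning region = {1, 2, 3, 6, 7, 8}.

1, 2, 3, 6, 7, 8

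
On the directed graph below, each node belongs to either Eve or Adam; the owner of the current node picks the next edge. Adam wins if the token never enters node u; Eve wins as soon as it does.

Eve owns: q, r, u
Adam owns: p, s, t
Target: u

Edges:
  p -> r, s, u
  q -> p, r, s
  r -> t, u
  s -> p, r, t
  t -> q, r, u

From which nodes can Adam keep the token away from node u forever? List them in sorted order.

p, s

A0 = {u}
A1: add {r} — r (Eve) has r→u.
A2: add {q} — q (Eve) has q→r.
A3: add {t} — t (Adam): all of {q, r, u} already in.
A4 = A3; e.g. p (Adam) can still go to s. Fixed point.
Eve's attractor = {q, r, t, u}; Adam avoids the target exactly from the complement.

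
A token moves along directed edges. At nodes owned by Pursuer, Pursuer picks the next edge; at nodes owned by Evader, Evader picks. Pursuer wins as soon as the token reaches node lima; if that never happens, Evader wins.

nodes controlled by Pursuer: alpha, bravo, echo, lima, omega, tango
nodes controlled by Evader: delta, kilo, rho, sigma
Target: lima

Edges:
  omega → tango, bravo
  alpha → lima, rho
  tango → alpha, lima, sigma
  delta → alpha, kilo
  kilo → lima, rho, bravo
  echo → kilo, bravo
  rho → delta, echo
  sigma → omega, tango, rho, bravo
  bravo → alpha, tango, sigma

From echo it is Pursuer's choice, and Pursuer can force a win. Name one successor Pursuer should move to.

A0 = {lima}
A1: add {alpha, tango} — alpha (Pursuer) has alpha→lima; tango (Pursuer) has tango→lima.
A2: add {bravo, omega} — omega (Pursuer) has omega→tango; bravo (Pursuer) has bravo→alpha.
A3: add {echo} — echo (Pursuer) has echo→bravo.
A4 = A3; e.g. delta (Evader) can still go to kilo. Fixed point.
From echo, successor bravo is in the attractor (rank 2); the other successor kilo is not.

bravo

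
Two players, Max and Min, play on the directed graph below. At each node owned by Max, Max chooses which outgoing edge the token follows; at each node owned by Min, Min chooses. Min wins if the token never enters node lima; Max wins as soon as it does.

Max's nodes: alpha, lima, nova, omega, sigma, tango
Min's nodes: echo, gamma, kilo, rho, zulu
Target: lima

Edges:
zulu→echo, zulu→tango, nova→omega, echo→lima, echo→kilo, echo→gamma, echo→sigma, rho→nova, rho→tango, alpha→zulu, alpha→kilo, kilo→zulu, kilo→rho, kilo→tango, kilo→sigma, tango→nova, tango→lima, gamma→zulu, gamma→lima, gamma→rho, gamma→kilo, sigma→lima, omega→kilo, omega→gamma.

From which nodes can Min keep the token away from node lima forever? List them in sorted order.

A0 = {lima}
A1: add {sigma, tango} — tango (Max) has tango→lima; sigma (Max) has sigma→lima.
A2 = A1; e.g. zulu (Min) can still go to echo. Fixed point.
Max's attractor = {lima, sigma, tango}; Min avoids the target exactly from the complement.

alpha, echo, gamma, kilo, nova, omega, rho, zulu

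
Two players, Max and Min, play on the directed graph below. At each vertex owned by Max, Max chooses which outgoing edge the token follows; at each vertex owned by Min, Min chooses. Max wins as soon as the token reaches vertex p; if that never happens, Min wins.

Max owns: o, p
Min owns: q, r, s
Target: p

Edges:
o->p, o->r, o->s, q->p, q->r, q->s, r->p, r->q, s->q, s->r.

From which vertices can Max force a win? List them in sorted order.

o, p

A0 = {p}
A1: add {o} — o (Max) has o→p.
A2 = A1; e.g. q (Min) can still go to r. Fixed point.
Max's winning region = {o, p}.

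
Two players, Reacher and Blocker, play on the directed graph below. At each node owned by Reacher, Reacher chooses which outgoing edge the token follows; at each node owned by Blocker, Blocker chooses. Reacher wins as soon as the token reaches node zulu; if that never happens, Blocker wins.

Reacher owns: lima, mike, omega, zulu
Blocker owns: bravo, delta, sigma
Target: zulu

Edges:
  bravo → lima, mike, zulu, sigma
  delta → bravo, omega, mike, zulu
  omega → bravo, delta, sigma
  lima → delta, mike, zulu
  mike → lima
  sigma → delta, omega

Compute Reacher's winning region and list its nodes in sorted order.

A0 = {zulu}
A1: add {lima} — lima (Reacher) has lima→zulu.
A2: add {mike} — mike (Reacher) has mike→lima.
A3 = A2; e.g. bravo (Blocker) can still go to sigma. Fixed point.
Reacher's winning region = {lima, mike, zulu}.

lima, mike, zulu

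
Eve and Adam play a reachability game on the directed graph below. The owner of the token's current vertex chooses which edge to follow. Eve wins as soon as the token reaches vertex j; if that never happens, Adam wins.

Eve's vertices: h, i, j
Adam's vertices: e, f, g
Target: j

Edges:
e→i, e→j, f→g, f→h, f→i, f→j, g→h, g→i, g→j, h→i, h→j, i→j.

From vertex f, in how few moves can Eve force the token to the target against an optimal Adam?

A0 = {j}
A1: add {h, i} — h (Eve) has h→j; i (Eve) has i→j.
A2: add {e, g} — e (Adam): all of {i, j} already in; g (Adam): all of {h, i, j} already in.
A3: add {f} — f (Adam): all of {g, h, i, j} already in.
A3 = all vertices. Fixed point.
f enters the attractor at level 3, so Eve can force the target in 3 moves from there.

3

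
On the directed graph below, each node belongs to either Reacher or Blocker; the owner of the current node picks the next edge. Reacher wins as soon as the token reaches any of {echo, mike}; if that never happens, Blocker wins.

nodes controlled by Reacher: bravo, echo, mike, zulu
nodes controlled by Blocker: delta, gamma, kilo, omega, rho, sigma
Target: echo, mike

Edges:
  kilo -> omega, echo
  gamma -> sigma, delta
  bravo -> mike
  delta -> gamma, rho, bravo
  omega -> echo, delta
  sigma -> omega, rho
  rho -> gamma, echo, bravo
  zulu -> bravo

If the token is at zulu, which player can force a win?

A0 = {echo, mike}
A1: add {bravo} — bravo (Reacher) has bravo→mike.
A2: add {zulu} — zulu (Reacher) has zulu→bravo.
A3 = A2; e.g. kilo (Blocker) can still go to omega. Fixed point.
zulu ∈ A2, so Reacher can force the target.

Reacher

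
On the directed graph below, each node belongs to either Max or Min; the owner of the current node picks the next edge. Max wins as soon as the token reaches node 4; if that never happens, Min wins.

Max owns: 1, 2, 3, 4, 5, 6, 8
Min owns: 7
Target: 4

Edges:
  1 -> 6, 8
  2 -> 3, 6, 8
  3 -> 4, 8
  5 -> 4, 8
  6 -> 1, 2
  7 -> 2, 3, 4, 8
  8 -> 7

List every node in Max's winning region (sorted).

1, 2, 3, 4, 5, 6

A0 = {4}
A1: add {3, 5} — 3 (Max) has 3→4; 5 (Max) has 5→4.
A2: add {2} — 2 (Max) has 2→3.
A3: add {6} — 6 (Max) has 6→2.
A4: add {1} — 1 (Max) has 1→6.
A5 = A4; e.g. 7 (Min) can still go to 8. Fixed point.
Max's winning region = {1, 2, 3, 4, 5, 6}.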